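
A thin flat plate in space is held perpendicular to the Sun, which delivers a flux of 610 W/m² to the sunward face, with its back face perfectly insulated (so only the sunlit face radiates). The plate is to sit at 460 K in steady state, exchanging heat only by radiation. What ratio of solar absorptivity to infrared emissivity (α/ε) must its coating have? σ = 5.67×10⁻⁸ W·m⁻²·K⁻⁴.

Balance: αS·A = εσ·1A·T⁴ ⇒ α/ε = σT⁴/S.
α/ε = 5.67×10⁻⁸·(460)⁴/610 = 5.67×10⁻⁸·4.477×10¹⁰/610.

α/ε ≈ 4.16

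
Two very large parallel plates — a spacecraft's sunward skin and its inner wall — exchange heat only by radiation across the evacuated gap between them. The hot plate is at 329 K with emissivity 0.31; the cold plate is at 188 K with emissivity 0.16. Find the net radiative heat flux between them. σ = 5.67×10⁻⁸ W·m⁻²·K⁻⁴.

q ≈ 70.0 W/m²

For two infinite grey parallel plates, q = σ(T₁⁴ − T₂⁴)/(1/ε₁ + 1/ε₂ − 1).
T₁⁴ − T₂⁴ = 1.172×10¹⁰ − 1.249×10⁹ = 1.047×10¹⁰ K⁴.
1/ε₁ + 1/ε₂ − 1 = 3.226 + 6.250 − 1 = 8.476.
q = 5.67×10⁻⁸ × 1.047×10¹⁰ / 8.476.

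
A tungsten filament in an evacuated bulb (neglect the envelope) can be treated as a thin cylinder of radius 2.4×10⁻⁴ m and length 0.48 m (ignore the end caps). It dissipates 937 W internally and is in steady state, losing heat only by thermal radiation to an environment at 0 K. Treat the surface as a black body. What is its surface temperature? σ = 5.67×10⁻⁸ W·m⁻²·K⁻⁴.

T ≈ 2190 K

Steady state: internal power = radiated power, P = εσA T⁴.
Radiating area A = 2πrL = 7.238×10⁻⁴ m².
T⁴ = P/(εσA) = 937/(1.0·5.67×10⁻⁸·7.238×10⁻⁴) = 2.283×10¹³ K⁴.
T = (2.283×10¹³)^(1/4).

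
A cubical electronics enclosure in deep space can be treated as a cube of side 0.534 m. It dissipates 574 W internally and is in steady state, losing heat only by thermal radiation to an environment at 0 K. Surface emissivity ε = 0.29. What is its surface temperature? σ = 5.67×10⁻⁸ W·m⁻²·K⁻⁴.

T ≈ 378 K

Steady state: internal power = radiated power, P = εσA T⁴.
Radiating area A = 6L² = 1.711 m².
T⁴ = P/(εσA) = 574/(0.29·5.67×10⁻⁸·1.711) = 2.040×10¹⁰ K⁴.
T = (2.040×10¹⁰)^(1/4).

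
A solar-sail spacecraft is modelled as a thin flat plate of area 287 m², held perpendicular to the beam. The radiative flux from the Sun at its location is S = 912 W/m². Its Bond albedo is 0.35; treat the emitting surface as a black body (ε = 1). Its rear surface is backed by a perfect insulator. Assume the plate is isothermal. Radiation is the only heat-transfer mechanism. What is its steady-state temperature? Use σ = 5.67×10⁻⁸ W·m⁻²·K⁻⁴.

T ≈ 320 K

At equilibrium, absorbed power = emitted power.
Absorbing cross-section = A = 287.0 m²; emitting surface = A = 287.0 m² (ratio 1).
(1−a)S·A_cross = εσ·A_surf·T⁴  ⇒  T⁴ = (1−a)S/(1σ).
T⁴ = 0.650·912/(1·5.67×10⁻⁸) = 1.046×10¹⁰ K⁴.
T = (1.046×10¹⁰)^(1/4).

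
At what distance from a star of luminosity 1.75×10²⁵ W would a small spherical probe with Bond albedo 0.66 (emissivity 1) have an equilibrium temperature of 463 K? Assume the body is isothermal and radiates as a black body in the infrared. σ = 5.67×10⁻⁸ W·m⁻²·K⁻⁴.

For an isothermal black-emitting sphere, (1−a)S·πr² = σ·4πr²·T⁴ ⇒ S = 4σT⁴/(1−a).
S = 4·5.67×10⁻⁸·(463)⁴/0.340 = 30650 W/m².
Flux falls as S = L/(4πd²), so d = √(L/(4πS)) = √(1.75×10²⁵/(4π·30650)).

d ≈ 6.74×10⁹ m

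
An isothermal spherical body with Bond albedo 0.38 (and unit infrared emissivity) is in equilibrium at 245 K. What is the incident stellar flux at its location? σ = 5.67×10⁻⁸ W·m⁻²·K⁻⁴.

S ≈ 1320 W/m²

(1−a)S·πr² = σ·4πr²·T⁴ ⇒ S = 4σT⁴/(1−a).
S = 4·5.67×10⁻⁸·3.603×10⁹/0.620.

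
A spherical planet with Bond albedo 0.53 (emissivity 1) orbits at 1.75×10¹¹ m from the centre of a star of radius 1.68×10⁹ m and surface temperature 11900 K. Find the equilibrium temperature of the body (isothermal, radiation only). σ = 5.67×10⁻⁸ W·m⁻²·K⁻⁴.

The star's surface emits σT_*⁴; at distance d the flux is S = σT_*⁴(R_*/d)².
S = 5.67×10⁻⁸·(11900)⁴·(1.68×10⁹/1.75×10¹¹)² = 1.048×10⁵ W/m².
For an isothermal sphere T⁴ = (1−a)S/(4σ) = 2.172×10¹¹ K⁴.

T ≈ 683 K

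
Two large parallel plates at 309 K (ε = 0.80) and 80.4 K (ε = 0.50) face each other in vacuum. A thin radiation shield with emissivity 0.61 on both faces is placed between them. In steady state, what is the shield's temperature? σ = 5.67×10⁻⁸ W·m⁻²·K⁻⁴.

T_s ≈ 270 K

In steady state the net flux on the hot side equals that on the cold side.
σ(T₁⁴−T_s⁴)/D₁ = σ(T_s⁴−T₂⁴)/D₂, with D₁ = 1/ε₁+1/ε_s−1 = 1.889, D₂ = 1/ε_s+1/ε₂−1 = 2.639.
Solve for T_s⁴: T_s⁴ = (D₂·T₁⁴ + D₁·T₂⁴)/(D₁+D₂) = 5.331×10⁹ K⁴.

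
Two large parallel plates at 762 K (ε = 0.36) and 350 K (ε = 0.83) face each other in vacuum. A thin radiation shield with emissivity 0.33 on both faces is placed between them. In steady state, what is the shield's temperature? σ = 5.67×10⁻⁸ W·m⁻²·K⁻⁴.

T_s ≈ 617 K

In steady state the net flux on the hot side equals that on the cold side.
σ(T₁⁴−T_s⁴)/D₁ = σ(T_s⁴−T₂⁴)/D₂, with D₁ = 1/ε₁+1/ε_s−1 = 4.808, D₂ = 1/ε_s+1/ε₂−1 = 3.235.
Solve for T_s⁴: T_s⁴ = (D₂·T₁⁴ + D₁·T₂⁴)/(D₁+D₂) = 1.446×10¹¹ K⁴.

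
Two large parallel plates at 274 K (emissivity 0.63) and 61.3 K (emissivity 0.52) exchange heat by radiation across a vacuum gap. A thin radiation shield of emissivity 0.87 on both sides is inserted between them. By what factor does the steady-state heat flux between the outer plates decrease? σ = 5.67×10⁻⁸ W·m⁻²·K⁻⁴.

factor ≈ 1.52

Without shield: q₀ = σΔ(T⁴)/(1/ε₁+1/ε₂−1) with denominator 2.510.
With shield the two gaps are in series; the resistances add: (1/ε₁+1/ε_s−1)+(1/ε_s+1/ε₂−1) = 1.737+2.073 = 3.809.
Heat-flux ratio q₀/q = 3.809/2.510.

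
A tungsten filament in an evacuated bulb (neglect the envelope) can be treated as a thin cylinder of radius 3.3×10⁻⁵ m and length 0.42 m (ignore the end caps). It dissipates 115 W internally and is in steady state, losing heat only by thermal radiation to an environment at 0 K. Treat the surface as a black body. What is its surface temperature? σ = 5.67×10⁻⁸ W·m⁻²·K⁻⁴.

Steady state: internal power = radiated power, P = εσA T⁴.
Radiating area A = 2πrL = 8.708×10⁻⁵ m².
T⁴ = P/(εσA) = 115/(1.0·5.67×10⁻⁸·8.708×10⁻⁵) = 2.329×10¹³ K⁴.
T = (2.329×10¹³)^(1/4).

T ≈ 2200 K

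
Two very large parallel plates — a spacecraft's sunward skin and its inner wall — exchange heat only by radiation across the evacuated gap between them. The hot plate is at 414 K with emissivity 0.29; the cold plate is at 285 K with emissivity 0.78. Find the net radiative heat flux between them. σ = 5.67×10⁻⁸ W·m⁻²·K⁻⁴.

For two infinite grey parallel plates, q = σ(T₁⁴ − T₂⁴)/(1/ε₁ + 1/ε₂ − 1).
T₁⁴ − T₂⁴ = 2.938×10¹⁰ − 6.598×10⁹ = 2.278×10¹⁰ K⁴.
1/ε₁ + 1/ε₂ − 1 = 3.448 + 1.282 − 1 = 3.730.
q = 5.67×10⁻⁸ × 2.278×10¹⁰ / 3.730.

q ≈ 346 W/m²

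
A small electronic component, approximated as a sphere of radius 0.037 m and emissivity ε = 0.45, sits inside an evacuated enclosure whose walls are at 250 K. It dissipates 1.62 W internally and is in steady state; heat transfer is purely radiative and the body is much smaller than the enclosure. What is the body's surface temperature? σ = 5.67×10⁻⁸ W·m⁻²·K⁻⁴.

T ≈ 295 K

For a small grey body in a large enclosure, net radiated power = εσA(T⁴ − T_w⁴).
Steady state: P = εσA(T⁴ − T_w⁴) with A = 4πr² = 0.01720 m².
T⁴ = P/(εσA) + T_w⁴ = 1.62/(0.45·5.67×10⁻⁸·0.01720) + (250)⁴
    = 3.691×10⁹ + 3.906×10⁹ = 7.597×10⁹ K⁴.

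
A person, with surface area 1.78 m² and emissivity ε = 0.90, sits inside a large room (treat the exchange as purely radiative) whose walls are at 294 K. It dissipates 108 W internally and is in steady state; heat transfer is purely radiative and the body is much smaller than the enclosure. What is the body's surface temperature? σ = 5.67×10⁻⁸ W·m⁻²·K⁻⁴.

For a small grey body in a large enclosure, net radiated power = εσA(T⁴ − T_w⁴).
Steady state: P = εσA(T⁴ − T_w⁴) with A = 1.78 m².
T⁴ = P/(εσA) + T_w⁴ = 108/(0.90·5.67×10⁻⁸·1.780) + (294)⁴
    = 1.189×10⁹ + 7.471×10⁹ = 8.660×10⁹ K⁴.

T ≈ 305 K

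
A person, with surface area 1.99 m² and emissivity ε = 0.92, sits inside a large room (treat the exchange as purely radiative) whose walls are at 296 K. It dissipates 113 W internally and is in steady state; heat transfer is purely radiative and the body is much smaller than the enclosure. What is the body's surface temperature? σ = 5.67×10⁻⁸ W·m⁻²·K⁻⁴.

For a small grey body in a large enclosure, net radiated power = εσA(T⁴ − T_w⁴).
Steady state: P = εσA(T⁴ − T_w⁴) with A = 1.99 m².
T⁴ = P/(εσA) + T_w⁴ = 113/(0.92·5.67×10⁻⁸·1.990) + (296)⁴
    = 1.089×10⁹ + 7.677×10⁹ = 8.765×10⁹ K⁴.

T ≈ 306 K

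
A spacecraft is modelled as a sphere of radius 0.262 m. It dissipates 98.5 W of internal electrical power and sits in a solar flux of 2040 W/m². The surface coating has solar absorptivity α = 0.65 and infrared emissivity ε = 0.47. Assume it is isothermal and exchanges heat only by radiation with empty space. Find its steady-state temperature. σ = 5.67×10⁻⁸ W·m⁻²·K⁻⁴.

T ≈ 360 K

At steady state, absorbed solar power + internal power = radiated power.
Absorbed: α·S·A_cross = 0.65·2040·0.2157 = 286.0 W (cross-section πr²).
Total input = 286.0 + 98.5 = 384.5 W.
Radiated: εσ·A_surf·T⁴ with A_surf = 4πr² = 0.8626 m².
T⁴ = 384.5/(0.47·5.67×10⁻⁸·0.8626) = 1.672×10¹⁰ K⁴.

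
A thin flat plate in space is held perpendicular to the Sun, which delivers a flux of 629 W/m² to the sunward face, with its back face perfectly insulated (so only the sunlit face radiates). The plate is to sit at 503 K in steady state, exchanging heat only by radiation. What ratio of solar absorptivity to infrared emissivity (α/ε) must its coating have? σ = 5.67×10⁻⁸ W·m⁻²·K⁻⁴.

α/ε ≈ 5.77

Balance: αS·A = εσ·1A·T⁴ ⇒ α/ε = σT⁴/S.
α/ε = 5.67×10⁻⁸·(503)⁴/629 = 5.67×10⁻⁸·6.401×10¹⁰/629.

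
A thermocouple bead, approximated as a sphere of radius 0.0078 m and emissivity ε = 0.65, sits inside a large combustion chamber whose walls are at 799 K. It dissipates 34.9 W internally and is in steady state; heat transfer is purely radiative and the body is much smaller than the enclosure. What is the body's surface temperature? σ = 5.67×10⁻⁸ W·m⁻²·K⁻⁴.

For a small grey body in a large enclosure, net radiated power = εσA(T⁴ − T_w⁴).
Steady state: P = εσA(T⁴ − T_w⁴) with A = 4πr² = 7.645×10⁻⁴ m².
T⁴ = P/(εσA) + T_w⁴ = 34.9/(0.65·5.67×10⁻⁸·7.645×10⁻⁴) + (799)⁴
    = 1.239×10¹² + 4.076×10¹¹ = 1.646×10¹² K⁴.

T ≈ 1130 K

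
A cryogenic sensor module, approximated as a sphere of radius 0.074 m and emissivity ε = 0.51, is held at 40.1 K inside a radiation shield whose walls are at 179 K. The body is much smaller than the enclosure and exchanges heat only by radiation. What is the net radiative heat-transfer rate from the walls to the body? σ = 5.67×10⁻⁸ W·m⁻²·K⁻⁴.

For a small grey body in a large enclosure: P_net = εσA(T_body⁴ − T_wall⁴).
A = 4πr² = 0.06881 m²; T_body⁴ − T_wall⁴ = 2.586×10⁶ − 1.027×10⁹ = -1.024×10⁹ K⁴.
|P_net| = 0.51·5.67×10⁻⁸·0.06881·1.024×10⁹.

P_net ≈ 2.04 W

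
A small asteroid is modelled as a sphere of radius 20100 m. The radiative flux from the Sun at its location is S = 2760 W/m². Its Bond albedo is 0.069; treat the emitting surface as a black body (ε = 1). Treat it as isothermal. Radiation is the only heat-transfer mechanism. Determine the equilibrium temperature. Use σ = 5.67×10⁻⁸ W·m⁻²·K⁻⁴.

T ≈ 326 K

At equilibrium, absorbed power = emitted power.
Absorbing cross-section = πr² = 1.269×10⁹ m²; emitting surface = 4πr² = 5.077×10⁹ m² (ratio 4).
(1−a)S·A_cross = εσ·A_surf·T⁴  ⇒  T⁴ = (1−a)S/(4σ).
T⁴ = 0.931·2760/(4·5.67×10⁻⁸) = 1.133×10¹⁰ K⁴.
T = (1.133×10¹⁰)^(1/4).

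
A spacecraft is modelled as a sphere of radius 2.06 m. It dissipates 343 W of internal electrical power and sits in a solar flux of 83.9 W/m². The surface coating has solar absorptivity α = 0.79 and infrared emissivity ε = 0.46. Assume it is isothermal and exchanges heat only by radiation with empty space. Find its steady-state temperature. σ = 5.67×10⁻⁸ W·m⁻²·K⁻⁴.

T ≈ 172 K

At steady state, absorbed solar power + internal power = radiated power.
Absorbed: α·S·A_cross = 0.79·83.9·13.33 = 883.6 W (cross-section πr²).
Total input = 883.6 + 343 = 1227 W.
Radiated: εσ·A_surf·T⁴ with A_surf = 4πr² = 53.33 m².
T⁴ = 1227/(0.46·5.67×10⁻⁸·53.33) = 8.819×10⁸ K⁴.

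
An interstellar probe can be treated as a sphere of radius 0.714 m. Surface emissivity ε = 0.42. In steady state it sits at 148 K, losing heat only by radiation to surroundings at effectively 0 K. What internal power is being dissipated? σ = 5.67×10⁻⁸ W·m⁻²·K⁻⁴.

Steady state: P = εσA T⁴.
A = 4πr² = 6.406 m²; T⁴ = (148)⁴ = 4.798×10⁸ K⁴.
P = 0.42 × 5.67×10⁻⁸ × 6.406 × 4.798×10⁸.

P ≈ 73.2 W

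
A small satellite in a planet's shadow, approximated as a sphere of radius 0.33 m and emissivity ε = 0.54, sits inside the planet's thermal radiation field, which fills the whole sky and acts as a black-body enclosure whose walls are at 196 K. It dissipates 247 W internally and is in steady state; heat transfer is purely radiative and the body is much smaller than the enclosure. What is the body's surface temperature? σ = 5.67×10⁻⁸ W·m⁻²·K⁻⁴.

T ≈ 293 K

For a small grey body in a large enclosure, net radiated power = εσA(T⁴ − T_w⁴).
Steady state: P = εσA(T⁴ − T_w⁴) with A = 4πr² = 1.368 m².
T⁴ = P/(εσA) + T_w⁴ = 247/(0.54·5.67×10⁻⁸·1.368) + (196)⁴
    = 5.895×10⁹ + 1.476×10⁹ = 7.371×10⁹ K⁴.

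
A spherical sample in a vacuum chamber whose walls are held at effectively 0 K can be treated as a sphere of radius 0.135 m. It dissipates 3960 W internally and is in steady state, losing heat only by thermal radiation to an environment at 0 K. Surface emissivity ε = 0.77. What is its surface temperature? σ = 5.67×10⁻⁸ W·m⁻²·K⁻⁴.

T ≈ 793 K

Steady state: internal power = radiated power, P = εσA T⁴.
Radiating area A = 4πr² = 0.2290 m².
T⁴ = P/(εσA) = 3960/(0.77·5.67×10⁻⁸·0.2290) = 3.960×10¹¹ K⁴.
T = (3.960×10¹¹)^(1/4).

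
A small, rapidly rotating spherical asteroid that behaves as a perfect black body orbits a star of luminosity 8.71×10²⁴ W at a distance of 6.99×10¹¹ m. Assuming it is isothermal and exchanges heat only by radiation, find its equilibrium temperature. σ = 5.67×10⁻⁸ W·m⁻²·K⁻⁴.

T ≈ 50.0 K

First find the stellar flux at distance d: S = L/(4πd²) = 8.71×10²⁴/(4π·(6.99×10¹¹)²) = 1.419 W/m².
For an isothermal sphere, absorbed (1−a)S·πr² = emitted σ·4πr²·T⁴, so T⁴ = (1−a)S/(4σ).
T⁴ = 1.00·1.419/(4·5.67×10⁻⁸) = 6.255×10⁶ K⁴.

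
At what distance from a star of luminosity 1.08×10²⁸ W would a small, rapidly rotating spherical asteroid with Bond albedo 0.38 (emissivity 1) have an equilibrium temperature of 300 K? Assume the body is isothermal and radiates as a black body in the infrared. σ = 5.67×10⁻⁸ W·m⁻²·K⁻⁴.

For an isothermal black-emitting sphere, (1−a)S·πr² = σ·4πr²·T⁴ ⇒ S = 4σT⁴/(1−a).
S = 4·5.67×10⁻⁸·(300)⁴/0.620 = 2963 W/m².
Flux falls as S = L/(4πd²), so d = √(L/(4πS)) = √(1.08×10²⁸/(4π·2963)).

d ≈ 5.39×10¹¹ m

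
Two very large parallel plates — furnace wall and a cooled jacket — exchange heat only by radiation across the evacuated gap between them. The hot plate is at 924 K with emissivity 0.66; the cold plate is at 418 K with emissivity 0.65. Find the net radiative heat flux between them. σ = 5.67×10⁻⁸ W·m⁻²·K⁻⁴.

For two infinite grey parallel plates, q = σ(T₁⁴ − T₂⁴)/(1/ε₁ + 1/ε₂ − 1).
T₁⁴ − T₂⁴ = 7.289×10¹¹ − 3.053×10¹⁰ = 6.984×10¹¹ K⁴.
1/ε₁ + 1/ε₂ − 1 = 1.515 + 1.538 − 1 = 2.054.
q = 5.67×10⁻⁸ × 6.984×10¹¹ / 2.054.

q ≈ 19300 W/m²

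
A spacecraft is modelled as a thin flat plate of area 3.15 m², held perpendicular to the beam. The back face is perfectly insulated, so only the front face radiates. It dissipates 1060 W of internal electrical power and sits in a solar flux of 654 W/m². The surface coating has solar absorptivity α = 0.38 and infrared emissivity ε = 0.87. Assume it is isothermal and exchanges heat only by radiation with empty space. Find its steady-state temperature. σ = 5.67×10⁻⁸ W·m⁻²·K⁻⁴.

T ≈ 330 K

At steady state, absorbed solar power + internal power = radiated power.
Absorbed: α·S·A_cross = 0.38·654·3.150 = 782.8 W (cross-section A).
Total input = 782.8 + 1060 = 1843 W.
Radiated: εσ·A_surf·T⁴ with A_surf = A = 3.150 m².
T⁴ = 1843/(0.87·5.67×10⁻⁸·3.150) = 1.186×10¹⁰ K⁴.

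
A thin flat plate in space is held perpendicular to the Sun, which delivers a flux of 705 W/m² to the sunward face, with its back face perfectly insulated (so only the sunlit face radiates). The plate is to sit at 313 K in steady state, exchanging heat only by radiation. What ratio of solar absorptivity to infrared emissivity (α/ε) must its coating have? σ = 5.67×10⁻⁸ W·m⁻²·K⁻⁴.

Balance: αS·A = εσ·1A·T⁴ ⇒ α/ε = σT⁴/S.
α/ε = 5.67×10⁻⁸·(313)⁴/705 = 5.67×10⁻⁸·9.598×10⁹/705.

α/ε ≈ 0.772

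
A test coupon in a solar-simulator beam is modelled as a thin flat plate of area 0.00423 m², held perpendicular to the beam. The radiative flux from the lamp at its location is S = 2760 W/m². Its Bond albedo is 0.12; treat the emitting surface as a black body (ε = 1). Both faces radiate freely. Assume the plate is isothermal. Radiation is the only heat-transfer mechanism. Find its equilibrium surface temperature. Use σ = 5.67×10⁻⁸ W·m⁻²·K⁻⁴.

T ≈ 383 K

At equilibrium, absorbed power = emitted power.
Absorbing cross-section = A = 0.004230 m²; emitting surface = 2A = 0.008460 m² (ratio 2).
(1−a)S·A_cross = εσ·A_surf·T⁴  ⇒  T⁴ = (1−a)S/(2σ).
T⁴ = 0.880·2760/(2·5.67×10⁻⁸) = 2.142×10¹⁰ K⁴.
T = (2.142×10¹⁰)^(1/4).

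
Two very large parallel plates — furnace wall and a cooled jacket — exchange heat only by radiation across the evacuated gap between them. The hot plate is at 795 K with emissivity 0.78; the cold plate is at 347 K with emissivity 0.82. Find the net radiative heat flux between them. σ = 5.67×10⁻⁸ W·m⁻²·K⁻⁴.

For two infinite grey parallel plates, q = σ(T₁⁴ − T₂⁴)/(1/ε₁ + 1/ε₂ − 1).
T₁⁴ − T₂⁴ = 3.995×10¹¹ − 1.450×10¹⁰ = 3.850×10¹¹ K⁴.
1/ε₁ + 1/ε₂ − 1 = 1.282 + 1.220 − 1 = 1.502.
q = 5.67×10⁻⁸ × 3.850×10¹¹ / 1.502.

q ≈ 14500 W/m²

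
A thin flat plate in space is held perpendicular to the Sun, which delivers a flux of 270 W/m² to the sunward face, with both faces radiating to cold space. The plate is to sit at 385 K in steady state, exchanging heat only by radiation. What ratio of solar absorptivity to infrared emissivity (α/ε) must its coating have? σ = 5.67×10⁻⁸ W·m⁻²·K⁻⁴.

Balance: αS·A = εσ·2A·T⁴ ⇒ α/ε = 2σT⁴/S.
α/ε = 2·5.67×10⁻⁸·(385)⁴/270 = 2·5.67×10⁻⁸·2.197×10¹⁰/270.

α/ε ≈ 9.23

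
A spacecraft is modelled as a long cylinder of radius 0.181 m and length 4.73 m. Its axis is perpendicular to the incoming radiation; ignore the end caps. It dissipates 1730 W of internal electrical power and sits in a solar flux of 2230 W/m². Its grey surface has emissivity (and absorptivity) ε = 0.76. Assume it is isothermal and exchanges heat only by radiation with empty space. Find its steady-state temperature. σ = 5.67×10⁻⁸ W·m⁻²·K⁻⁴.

T ≈ 376 K

At steady state, absorbed solar power + internal power = radiated power.
Absorbed: α·S·A_cross = 0.76·2230·1.712 = 2902 W (cross-section 2rL).
Total input = 2902 + 1730 = 4632 W.
Radiated: εσ·A_surf·T⁴ with A_surf = 2πrL = 5.379 m².
T⁴ = 4632/(0.76·5.67×10⁻⁸·5.379) = 1.998×10¹⁰ K⁴.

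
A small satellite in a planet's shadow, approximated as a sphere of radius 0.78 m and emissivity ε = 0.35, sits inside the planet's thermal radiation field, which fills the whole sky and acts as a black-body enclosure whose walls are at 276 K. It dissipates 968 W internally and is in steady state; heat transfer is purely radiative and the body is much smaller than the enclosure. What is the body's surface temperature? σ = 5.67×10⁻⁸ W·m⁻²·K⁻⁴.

T ≈ 332 K

For a small grey body in a large enclosure, net radiated power = εσA(T⁴ − T_w⁴).
Steady state: P = εσA(T⁴ − T_w⁴) with A = 4πr² = 7.645 m².
T⁴ = P/(εσA) + T_w⁴ = 968/(0.35·5.67×10⁻⁸·7.645) + (276)⁴
    = 6.380×10⁹ + 5.803×10⁹ = 1.218×10¹⁰ K⁴.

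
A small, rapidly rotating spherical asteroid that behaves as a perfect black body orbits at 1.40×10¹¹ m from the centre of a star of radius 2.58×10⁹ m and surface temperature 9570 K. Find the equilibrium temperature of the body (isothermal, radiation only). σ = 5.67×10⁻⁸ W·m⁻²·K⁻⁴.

T ≈ 919 K

The star's surface emits σT_*⁴; at distance d the flux is S = σT_*⁴(R_*/d)².
S = 5.67×10⁻⁸·(9570)⁴·(2.58×10⁹/1.40×10¹¹)² = 1.615×10⁵ W/m².
For an isothermal sphere T⁴ = (1−a)S/(4σ) = 7.121×10¹¹ K⁴.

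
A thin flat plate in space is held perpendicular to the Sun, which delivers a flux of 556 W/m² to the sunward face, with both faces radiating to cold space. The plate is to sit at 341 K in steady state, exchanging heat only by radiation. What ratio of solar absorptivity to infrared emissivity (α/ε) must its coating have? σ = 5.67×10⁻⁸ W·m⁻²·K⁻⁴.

α/ε ≈ 2.76

Balance: αS·A = εσ·2A·T⁴ ⇒ α/ε = 2σT⁴/S.
α/ε = 2·5.67×10⁻⁸·(341)⁴/556 = 2·5.67×10⁻⁸·1.352×10¹⁰/556.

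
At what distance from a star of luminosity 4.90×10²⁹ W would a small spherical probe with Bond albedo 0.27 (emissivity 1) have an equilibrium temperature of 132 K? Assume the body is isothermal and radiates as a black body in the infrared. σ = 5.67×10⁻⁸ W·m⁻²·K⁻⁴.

For an isothermal black-emitting sphere, (1−a)S·πr² = σ·4πr²·T⁴ ⇒ S = 4σT⁴/(1−a).
S = 4·5.67×10⁻⁸·(132)⁴/0.730 = 94.32 W/m².
Flux falls as S = L/(4πd²), so d = √(L/(4πS)) = √(4.90×10²⁹/(4π·94.32)).

d ≈ 2.03×10¹³ m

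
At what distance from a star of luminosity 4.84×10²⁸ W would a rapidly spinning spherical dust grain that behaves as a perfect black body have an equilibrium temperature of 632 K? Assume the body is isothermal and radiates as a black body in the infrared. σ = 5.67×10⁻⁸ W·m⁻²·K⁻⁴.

d ≈ 3.26×10¹¹ m

For an isothermal black-emitting sphere, (1−a)S·πr² = σ·4πr²·T⁴ ⇒ S = 4σT⁴/(1−a).
S = 4·5.67×10⁻⁸·(632)⁴/1.00 = 36180 W/m².
Flux falls as S = L/(4πd²), so d = √(L/(4πS)) = √(4.84×10²⁸/(4π·36180)).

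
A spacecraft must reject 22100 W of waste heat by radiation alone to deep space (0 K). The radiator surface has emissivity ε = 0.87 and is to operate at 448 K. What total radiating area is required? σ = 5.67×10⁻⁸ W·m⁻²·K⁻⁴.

P = εσA T⁴ ⇒ A = P/(εσT⁴).
T⁴ = 4.028×10¹⁰ K⁴.
A = 22100/(0.87 × 5.67×10⁻⁸ × 4.028×10¹⁰).

A ≈ 11.1 m²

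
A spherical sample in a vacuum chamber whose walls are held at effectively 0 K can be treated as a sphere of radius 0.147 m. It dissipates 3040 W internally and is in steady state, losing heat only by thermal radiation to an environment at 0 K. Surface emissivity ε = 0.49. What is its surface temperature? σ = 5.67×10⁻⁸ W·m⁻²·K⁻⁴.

Steady state: internal power = radiated power, P = εσA T⁴.
Radiating area A = 4πr² = 0.2715 m².
T⁴ = P/(εσA) = 3040/(0.49·5.67×10⁻⁸·0.2715) = 4.029×10¹¹ K⁴.
T = (4.029×10¹¹)^(1/4).

T ≈ 797 K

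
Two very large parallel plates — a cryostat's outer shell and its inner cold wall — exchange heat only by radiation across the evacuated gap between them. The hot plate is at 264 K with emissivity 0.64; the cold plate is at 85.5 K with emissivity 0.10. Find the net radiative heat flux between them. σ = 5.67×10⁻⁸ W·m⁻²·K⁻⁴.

For two infinite grey parallel plates, q = σ(T₁⁴ − T₂⁴)/(1/ε₁ + 1/ε₂ − 1).
T₁⁴ − T₂⁴ = 4.858×10⁹ − 5.344×10⁷ = 4.804×10⁹ K⁴.
1/ε₁ + 1/ε₂ − 1 = 1.562 + 10.00 − 1 = 10.56.
q = 5.67×10⁻⁸ × 4.804×10⁹ / 10.56.

q ≈ 25.8 W/m²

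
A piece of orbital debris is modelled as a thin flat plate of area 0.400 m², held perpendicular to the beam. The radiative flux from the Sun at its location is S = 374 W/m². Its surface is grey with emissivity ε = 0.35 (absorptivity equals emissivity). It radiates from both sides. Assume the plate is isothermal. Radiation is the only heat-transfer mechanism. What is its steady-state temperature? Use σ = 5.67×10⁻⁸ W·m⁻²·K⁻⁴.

T ≈ 240 K

At equilibrium, absorbed power = emitted power.
Absorbing cross-section = A = 0.4000 m²; emitting surface = 2A = 0.8000 m² (ratio 2).
εS·A_cross = εσ·A_surf·T⁴  ⇒  T⁴ = S/(2σ)   (ε cancels).
T⁴ = 374/(2·5.67×10⁻⁸) = 3.298×10⁹ K⁴.
T = (3.298×10⁹)^(1/4).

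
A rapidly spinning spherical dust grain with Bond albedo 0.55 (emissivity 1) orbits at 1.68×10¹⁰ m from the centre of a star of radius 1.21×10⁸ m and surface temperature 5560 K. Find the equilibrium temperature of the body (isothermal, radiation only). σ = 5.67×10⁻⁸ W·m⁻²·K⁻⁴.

The star's surface emits σT_*⁴; at distance d the flux is S = σT_*⁴(R_*/d)².
S = 5.67×10⁻⁸·(5560)⁴·(1.21×10⁸/1.68×10¹⁰)² = 2811 W/m².
For an isothermal sphere T⁴ = (1−a)S/(4σ) = 5.577×10⁹ K⁴.

T ≈ 273 K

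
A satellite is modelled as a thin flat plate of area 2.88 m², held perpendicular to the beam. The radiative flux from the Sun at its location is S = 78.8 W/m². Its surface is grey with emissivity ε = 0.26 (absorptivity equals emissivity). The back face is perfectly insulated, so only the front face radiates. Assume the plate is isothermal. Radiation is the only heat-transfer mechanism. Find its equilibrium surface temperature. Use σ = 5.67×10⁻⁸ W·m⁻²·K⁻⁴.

T ≈ 193 K

At equilibrium, absorbed power = emitted power.
Absorbing cross-section = A = 2.880 m²; emitting surface = A = 2.880 m² (ratio 1).
εS·A_cross = εσ·A_surf·T⁴  ⇒  T⁴ = S/(1σ)   (ε cancels).
T⁴ = 78.8/(1·5.67×10⁻⁸) = 1.390×10⁹ K⁴.
T = (1.390×10⁹)^(1/4).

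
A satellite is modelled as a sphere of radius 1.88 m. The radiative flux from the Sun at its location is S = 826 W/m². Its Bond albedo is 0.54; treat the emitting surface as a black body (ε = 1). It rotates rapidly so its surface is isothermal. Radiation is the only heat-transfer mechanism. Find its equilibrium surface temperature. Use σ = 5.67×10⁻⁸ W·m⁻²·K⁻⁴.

T ≈ 202 K

At equilibrium, absorbed power = emitted power.
Absorbing cross-section = πr² = 11.10 m²; emitting surface = 4πr² = 44.41 m² (ratio 4).
(1−a)S·A_cross = εσ·A_surf·T⁴  ⇒  T⁴ = (1−a)S/(4σ).
T⁴ = 0.460·826/(4·5.67×10⁻⁸) = 1.675×10⁹ K⁴.
T = (1.675×10⁹)^(1/4).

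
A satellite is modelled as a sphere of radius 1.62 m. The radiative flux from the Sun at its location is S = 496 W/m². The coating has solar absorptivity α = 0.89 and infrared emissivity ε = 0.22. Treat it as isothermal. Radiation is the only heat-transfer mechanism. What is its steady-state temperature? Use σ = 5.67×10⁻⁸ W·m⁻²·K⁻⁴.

At equilibrium, absorbed power = emitted power.
Absorbing cross-section = πr² = 8.245 m²; emitting surface = 4πr² = 32.98 m² (ratio 4).
αS·A_cross = εσ·A_surf·T⁴  ⇒  T⁴ = αS/(ε·4σ).
T⁴ = 0.890·496/(0.22·4·5.67×10⁻⁸) = 8.847×10⁹ K⁴.
T = (8.847×10⁹)^(1/4).

T ≈ 307 K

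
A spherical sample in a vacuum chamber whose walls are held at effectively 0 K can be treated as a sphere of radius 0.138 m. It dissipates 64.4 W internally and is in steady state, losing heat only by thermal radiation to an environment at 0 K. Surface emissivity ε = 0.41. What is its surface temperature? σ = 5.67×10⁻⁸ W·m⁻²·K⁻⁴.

T ≈ 328 K

Steady state: internal power = radiated power, P = εσA T⁴.
Radiating area A = 4πr² = 0.2393 m².
T⁴ = P/(εσA) = 64.4/(0.41·5.67×10⁻⁸·0.2393) = 1.158×10¹⁰ K⁴.
T = (1.158×10¹⁰)^(1/4).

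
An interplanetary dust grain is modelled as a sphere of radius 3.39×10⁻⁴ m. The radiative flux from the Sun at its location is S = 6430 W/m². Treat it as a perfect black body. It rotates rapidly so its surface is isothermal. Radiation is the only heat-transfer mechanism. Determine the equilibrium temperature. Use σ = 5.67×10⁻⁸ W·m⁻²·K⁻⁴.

At equilibrium, absorbed power = emitted power.
Absorbing cross-section = πr² = 3.610×10⁻⁷ m²; emitting surface = 4πr² = 1.444×10⁻⁶ m² (ratio 4).
S·A_cross = εσ·A_surf·T⁴  ⇒  T⁴ = S/(4σ).
T⁴ = 1.00·6430/(4·5.67×10⁻⁸) = 2.835×10¹⁰ K⁴.
T = (2.835×10¹⁰)^(1/4).

T ≈ 410 K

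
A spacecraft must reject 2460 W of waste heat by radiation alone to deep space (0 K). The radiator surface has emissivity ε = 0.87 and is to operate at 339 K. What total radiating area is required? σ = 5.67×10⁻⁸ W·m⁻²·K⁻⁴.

A ≈ 3.78 m²

P = εσA T⁴ ⇒ A = P/(εσT⁴).
T⁴ = 1.321×10¹⁰ K⁴.
A = 2460/(0.87 × 5.67×10⁻⁸ × 1.321×10¹⁰).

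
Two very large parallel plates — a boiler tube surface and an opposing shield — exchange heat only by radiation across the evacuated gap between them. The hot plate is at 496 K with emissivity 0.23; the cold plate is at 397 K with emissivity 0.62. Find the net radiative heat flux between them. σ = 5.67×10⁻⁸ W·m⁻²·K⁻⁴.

q ≈ 408 W/m²

For two infinite grey parallel plates, q = σ(T₁⁴ − T₂⁴)/(1/ε₁ + 1/ε₂ − 1).
T₁⁴ − T₂⁴ = 6.052×10¹⁰ − 2.484×10¹⁰ = 3.568×10¹⁰ K⁴.
1/ε₁ + 1/ε₂ − 1 = 4.348 + 1.613 − 1 = 4.961.
q = 5.67×10⁻⁸ × 3.568×10¹⁰ / 4.961.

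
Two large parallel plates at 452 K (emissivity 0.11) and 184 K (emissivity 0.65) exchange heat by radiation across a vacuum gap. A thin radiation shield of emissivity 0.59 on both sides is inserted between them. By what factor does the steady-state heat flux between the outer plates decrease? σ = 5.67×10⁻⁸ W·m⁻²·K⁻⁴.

Without shield: q₀ = σΔ(T⁴)/(1/ε₁+1/ε₂−1) with denominator 9.629.
With shield the two gaps are in series; the resistances add: (1/ε₁+1/ε_s−1)+(1/ε_s+1/ε₂−1) = 9.786+2.233 = 12.02.
Heat-flux ratio q₀/q = 12.02/9.629.

factor ≈ 1.25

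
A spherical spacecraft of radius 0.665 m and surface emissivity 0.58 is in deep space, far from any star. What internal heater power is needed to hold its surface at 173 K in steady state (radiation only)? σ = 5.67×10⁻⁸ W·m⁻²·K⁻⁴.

P ≈ 164 W

P = εσ·4πr²·T⁴.
4πr² = 5.557 m²; T⁴ = 8.957×10⁸ K⁴.
P = 0.58·5.67×10⁻⁸·5.557·8.957×10⁸.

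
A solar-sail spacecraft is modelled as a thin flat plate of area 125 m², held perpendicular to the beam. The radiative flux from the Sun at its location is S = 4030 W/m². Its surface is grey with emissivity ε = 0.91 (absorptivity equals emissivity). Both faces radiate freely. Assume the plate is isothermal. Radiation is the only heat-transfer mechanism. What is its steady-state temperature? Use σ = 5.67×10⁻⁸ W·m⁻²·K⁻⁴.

T ≈ 434 K

At equilibrium, absorbed power = emitted power.
Absorbing cross-section = A = 125.0 m²; emitting surface = 2A = 250.0 m² (ratio 2).
εS·A_cross = εσ·A_surf·T⁴  ⇒  T⁴ = S/(2σ)   (ε cancels).
T⁴ = 4030/(2·5.67×10⁻⁸) = 3.554×10¹⁰ K⁴.
T = (3.554×10¹⁰)^(1/4).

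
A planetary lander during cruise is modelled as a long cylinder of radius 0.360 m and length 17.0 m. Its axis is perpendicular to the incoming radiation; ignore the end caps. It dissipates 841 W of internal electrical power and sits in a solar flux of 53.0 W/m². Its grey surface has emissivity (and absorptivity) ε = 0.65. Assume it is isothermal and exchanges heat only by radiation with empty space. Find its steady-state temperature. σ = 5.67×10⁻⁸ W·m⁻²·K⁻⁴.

At steady state, absorbed solar power + internal power = radiated power.
Absorbed: α·S·A_cross = 0.65·53.0·12.24 = 421.7 W (cross-section 2rL).
Total input = 421.7 + 841 = 1263 W.
Radiated: εσ·A_surf·T⁴ with A_surf = 2πrL = 38.45 m².
T⁴ = 1263/(0.65·5.67×10⁻⁸·38.45) = 8.910×10⁸ K⁴.

T ≈ 173 K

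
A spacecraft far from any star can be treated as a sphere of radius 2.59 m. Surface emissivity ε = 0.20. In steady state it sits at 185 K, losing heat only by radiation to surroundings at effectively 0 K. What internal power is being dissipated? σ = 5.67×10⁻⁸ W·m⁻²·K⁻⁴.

P ≈ 1120 W

Steady state: P = εσA T⁴.
A = 4πr² = 84.30 m²; T⁴ = (185)⁴ = 1.171×10⁹ K⁴.
P = 0.20 × 5.67×10⁻⁸ × 84.30 × 1.171×10⁹.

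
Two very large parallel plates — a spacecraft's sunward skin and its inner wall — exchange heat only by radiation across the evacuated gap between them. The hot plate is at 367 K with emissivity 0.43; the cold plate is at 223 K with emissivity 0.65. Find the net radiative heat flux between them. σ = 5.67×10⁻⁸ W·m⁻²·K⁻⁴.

q ≈ 310 W/m²

For two infinite grey parallel plates, q = σ(T₁⁴ − T₂⁴)/(1/ε₁ + 1/ε₂ − 1).
T₁⁴ − T₂⁴ = 1.814×10¹⁰ − 2.473×10⁹ = 1.567×10¹⁰ K⁴.
1/ε₁ + 1/ε₂ − 1 = 2.326 + 1.538 − 1 = 2.864.
q = 5.67×10⁻⁸ × 1.567×10¹⁰ / 2.864.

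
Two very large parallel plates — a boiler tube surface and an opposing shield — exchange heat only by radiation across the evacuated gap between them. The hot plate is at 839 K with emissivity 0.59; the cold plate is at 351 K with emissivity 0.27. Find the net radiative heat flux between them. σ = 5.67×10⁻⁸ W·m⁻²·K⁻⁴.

q ≈ 6190 W/m²

For two infinite grey parallel plates, q = σ(T₁⁴ − T₂⁴)/(1/ε₁ + 1/ε₂ − 1).
T₁⁴ − T₂⁴ = 4.955×10¹¹ − 1.518×10¹⁰ = 4.803×10¹¹ K⁴.
1/ε₁ + 1/ε₂ − 1 = 1.695 + 3.704 − 1 = 4.399.
q = 5.67×10⁻⁸ × 4.803×10¹¹ / 4.399.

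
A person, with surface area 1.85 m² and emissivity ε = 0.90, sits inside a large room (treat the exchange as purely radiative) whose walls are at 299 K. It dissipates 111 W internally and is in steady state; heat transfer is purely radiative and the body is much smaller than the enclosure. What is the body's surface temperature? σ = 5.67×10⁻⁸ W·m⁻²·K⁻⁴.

For a small grey body in a large enclosure, net radiated power = εσA(T⁴ − T_w⁴).
Steady state: P = εσA(T⁴ − T_w⁴) with A = 1.85 m².
T⁴ = P/(εσA) + T_w⁴ = 111/(0.90·5.67×10⁻⁸·1.850) + (299)⁴
    = 1.176×10⁹ + 7.993×10⁹ = 9.168×10⁹ K⁴.

T ≈ 309 K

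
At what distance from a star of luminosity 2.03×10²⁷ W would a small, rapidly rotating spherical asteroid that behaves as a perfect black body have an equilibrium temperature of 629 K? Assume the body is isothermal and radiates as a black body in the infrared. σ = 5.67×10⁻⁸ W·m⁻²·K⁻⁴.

For an isothermal black-emitting sphere, (1−a)S·πr² = σ·4πr²·T⁴ ⇒ S = 4σT⁴/(1−a).
S = 4·5.67×10⁻⁸·(629)⁴/1.00 = 35500 W/m².
Flux falls as S = L/(4πd²), so d = √(L/(4πS)) = √(2.03×10²⁷/(4π·35500)).

d ≈ 6.75×10¹⁰ m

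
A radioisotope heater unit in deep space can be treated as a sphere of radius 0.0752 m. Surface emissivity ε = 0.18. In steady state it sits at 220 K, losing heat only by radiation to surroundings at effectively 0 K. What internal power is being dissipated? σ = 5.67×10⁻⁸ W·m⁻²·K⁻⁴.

P ≈ 1.70 W

Steady state: P = εσA T⁴.
A = 4πr² = 0.07106 m²; T⁴ = (220)⁴ = 2.343×10⁹ K⁴.
P = 0.18 × 5.67×10⁻⁸ × 0.07106 × 2.343×10⁹.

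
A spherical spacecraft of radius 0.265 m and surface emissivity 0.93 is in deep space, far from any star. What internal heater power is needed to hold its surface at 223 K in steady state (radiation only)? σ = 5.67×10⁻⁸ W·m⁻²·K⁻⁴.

P ≈ 115 W

P = εσ·4πr²·T⁴.
4πr² = 0.8825 m²; T⁴ = 2.473×10⁹ K⁴.
P = 0.93·5.67×10⁻⁸·0.8825·2.473×10⁹.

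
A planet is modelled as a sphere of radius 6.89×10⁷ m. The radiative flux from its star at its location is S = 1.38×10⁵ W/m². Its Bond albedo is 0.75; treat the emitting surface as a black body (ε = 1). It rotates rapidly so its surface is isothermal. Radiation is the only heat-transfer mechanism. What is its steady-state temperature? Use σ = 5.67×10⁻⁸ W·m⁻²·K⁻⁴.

At equilibrium, absorbed power = emitted power.
Absorbing cross-section = πr² = 1.491×10¹⁶ m²; emitting surface = 4πr² = 5.966×10¹⁶ m² (ratio 4).
(1−a)S·A_cross = εσ·A_surf·T⁴  ⇒  T⁴ = (1−a)S/(4σ).
T⁴ = 0.250·1.38×10⁵/(4·5.67×10⁻⁸) = 1.521×10¹¹ K⁴.
T = (1.521×10¹¹)^(1/4).

T ≈ 625 K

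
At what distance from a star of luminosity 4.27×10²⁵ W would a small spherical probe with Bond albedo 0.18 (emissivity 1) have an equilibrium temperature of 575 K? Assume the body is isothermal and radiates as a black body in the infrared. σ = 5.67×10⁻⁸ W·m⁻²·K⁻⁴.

For an isothermal black-emitting sphere, (1−a)S·πr² = σ·4πr²·T⁴ ⇒ S = 4σT⁴/(1−a).
S = 4·5.67×10⁻⁸·(575)⁴/0.820 = 30230 W/m².
Flux falls as S = L/(4πd²), so d = √(L/(4πS)) = √(4.27×10²⁵/(4π·30230)).

d ≈ 1.06×10¹⁰ m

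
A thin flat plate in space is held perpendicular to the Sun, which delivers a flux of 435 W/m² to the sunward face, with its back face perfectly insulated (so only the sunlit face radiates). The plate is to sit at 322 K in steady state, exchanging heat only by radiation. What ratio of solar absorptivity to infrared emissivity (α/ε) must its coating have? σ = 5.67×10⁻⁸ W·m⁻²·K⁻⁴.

Balance: αS·A = εσ·1A·T⁴ ⇒ α/ε = σT⁴/S.
α/ε = 5.67×10⁻⁸·(322)⁴/435 = 5.67×10⁻⁸·1.075×10¹⁰/435.

α/ε ≈ 1.40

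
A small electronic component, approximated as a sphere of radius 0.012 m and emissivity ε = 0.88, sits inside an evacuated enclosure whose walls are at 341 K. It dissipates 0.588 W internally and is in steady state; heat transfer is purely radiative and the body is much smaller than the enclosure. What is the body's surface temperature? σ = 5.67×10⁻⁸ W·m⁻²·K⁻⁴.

T ≈ 376 K

For a small grey body in a large enclosure, net radiated power = εσA(T⁴ − T_w⁴).
Steady state: P = εσA(T⁴ − T_w⁴) with A = 4πr² = 0.001810 m².
T⁴ = P/(εσA) + T_w⁴ = 0.588/(0.88·5.67×10⁻⁸·0.001810) + (341)⁴
    = 6.512×10⁹ + 1.352×10¹⁰ = 2.003×10¹⁰ K⁴.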